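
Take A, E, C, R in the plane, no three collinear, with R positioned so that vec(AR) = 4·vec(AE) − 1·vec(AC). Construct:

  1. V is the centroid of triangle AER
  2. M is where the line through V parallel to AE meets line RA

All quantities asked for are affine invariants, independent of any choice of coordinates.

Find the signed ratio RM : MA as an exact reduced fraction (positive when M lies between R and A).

RM:MA = 2

Set A = (0, 0), E = (1, 0), C = (0, 1), R = (4, -1); any affine frame gives the same invariant.
1. V is the centroid of triangle AER ⇒ V = (5/3, -1/3)
2. M is where the line through V parallel to AE meets line RA ⇒ M = (4/3, -1/3)
M = R + t·(A−R) with t = 2/3, so RM:MA = t:(1−t) = 2/3:1/3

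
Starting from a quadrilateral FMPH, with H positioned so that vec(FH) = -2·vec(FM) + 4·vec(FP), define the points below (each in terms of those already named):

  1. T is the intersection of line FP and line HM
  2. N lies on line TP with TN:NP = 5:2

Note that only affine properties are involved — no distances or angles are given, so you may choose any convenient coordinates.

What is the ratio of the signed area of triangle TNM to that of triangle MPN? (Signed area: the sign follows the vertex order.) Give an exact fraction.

Set F = (0, 0), M = (1, 0), P = (0, 1), H = (-2, 4); any affine frame gives the same invariant.
1. T is the intersection of line FP and line HM ⇒ T = (0, 4/3)
2. N lies on line TP with TN:NP = 5:2 ⇒ N = (0, 23/21)
2·[TNM] = 5/21, 2·[MPN] = -2/21
[TNM]:[MPN] = 5/21:-2/21 = -5/2

[TNM]:[MPN] = -5/2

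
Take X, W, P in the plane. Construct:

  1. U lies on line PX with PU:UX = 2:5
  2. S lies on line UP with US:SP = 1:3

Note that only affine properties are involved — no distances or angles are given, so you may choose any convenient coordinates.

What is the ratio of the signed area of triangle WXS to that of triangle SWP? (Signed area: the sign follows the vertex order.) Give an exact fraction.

Assign X = (0, 0), W = (1, 0), P = (0, 1) — the answer is frame-independent, so this choice is without loss of generality.
1. U lies on line PX with PU:UX = 2:5 ⇒ U = (0, 5/7)
2. S lies on line UP with US:SP = 1:3 ⇒ S = (0, 11/14)
2·[WXS] = -11/14, 2·[SWP] = 3/14
[WXS]:[SWP] = -11/14:3/14 = -11/3

[WXS]:[SWP] = -11/3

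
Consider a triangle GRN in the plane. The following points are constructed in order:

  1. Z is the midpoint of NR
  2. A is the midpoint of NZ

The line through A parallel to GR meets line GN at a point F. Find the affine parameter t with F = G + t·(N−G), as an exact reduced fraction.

Assign G = (0, 0), R = (1, 0), N = (0, 1) — the answer is frame-independent, so this choice is without loss of generality.
1. Z is the midpoint of NR ⇒ Z = (1/2, 1/2)
2. A is the midpoint of NZ ⇒ A = (1/4, 3/4)
through A parallel to GR: direction (1, 0); meets GN at F = (0, 3/4)
F = G + t·(N−G) with t = 3/4

t = 3/4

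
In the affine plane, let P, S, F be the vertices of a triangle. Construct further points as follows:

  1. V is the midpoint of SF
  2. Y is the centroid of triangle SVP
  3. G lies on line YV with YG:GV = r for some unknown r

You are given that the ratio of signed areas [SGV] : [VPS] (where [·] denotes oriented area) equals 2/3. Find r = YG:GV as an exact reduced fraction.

r = -3/2

Set P = (0, 0), S = (1, 0), F = (0, 1); any affine frame gives the same invariant.
1. V is the midpoint of SF ⇒ V = (1/2, 1/2)
2. Y is the centroid of triangle SVP ⇒ Y = (1/2, 1/6)
3. With YG:GV = r, write λ = r/(r+1) so G = Y + λ·(V−Y); G is affine-linear in λ
Every point depending on G is an affine combination of G and λ-independent points, so each such coordinate is linear in λ; the λ² term in each signed area is a multiple of (V−Y)×(V−Y) = 0, so 2·[SGV] and 2·[VPS] are each linear in λ. Evaluating at λ=0 and λ=1:
  2·[SGV] = 1/6·λ − 1/6,   2·[VPS] = 1/2
So [SGV]:[VPS] = (1/6·λ − 1/6) / (1/2). Setting this equal to 2/3:
  1/6·λ − 1/6 = 2/3·(1/2)  ⇒  λ = 3
Then r = λ/(1−λ) = (3)/(-2) = -3/2. Check: with r = -3/2, G = (1/2, 7/6) and [SGV]:[VPS] = 2/3 as required.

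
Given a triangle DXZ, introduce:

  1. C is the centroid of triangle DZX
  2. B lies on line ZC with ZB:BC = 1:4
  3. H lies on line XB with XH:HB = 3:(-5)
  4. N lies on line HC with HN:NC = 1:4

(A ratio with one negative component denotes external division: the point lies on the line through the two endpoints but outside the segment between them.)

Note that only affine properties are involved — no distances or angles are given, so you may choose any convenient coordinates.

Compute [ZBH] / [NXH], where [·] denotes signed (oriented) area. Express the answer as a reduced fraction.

[ZBH]:[NXH] = -25/12

Work in coordinates with D = (0, 0), X = (1, 0), Z = (0, 1).
1. C is the centroid of triangle DZX ⇒ C = (1/3, 1/3)
2. B lies on line ZC with ZB:BC = 1:4 ⇒ B = (1/15, 13/15)
3. H lies on line XB with XH:HB = 3:(-5) ⇒ H = (12/5, -13/10)
4. N lies on line HC with HN:NC = 1:4 ⇒ N = (149/75, -73/75)
2·[ZBH] = 1/6, 2·[NXH] = -2/25
[ZBH]:[NXH] = 1/6:-2/25 = -25/12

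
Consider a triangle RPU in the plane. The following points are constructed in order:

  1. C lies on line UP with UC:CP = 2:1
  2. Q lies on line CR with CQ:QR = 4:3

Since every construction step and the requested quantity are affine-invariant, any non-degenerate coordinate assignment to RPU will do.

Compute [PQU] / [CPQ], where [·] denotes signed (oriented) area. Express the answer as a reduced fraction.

Set R = (0, 0), P = (1, 0), U = (0, 1); any affine frame gives the same invariant.
1. C lies on line UP with UC:CP = 2:1 ⇒ C = (2/3, 1/3)
2. Q lies on line CR with CQ:QR = 4:3 ⇒ Q = (2/7, 1/7)
2·[PQU] = -4/7, 2·[CPQ] = -4/21
[PQU]:[CPQ] = -4/7:-4/21 = 3

[PQU]:[CPQ] = 3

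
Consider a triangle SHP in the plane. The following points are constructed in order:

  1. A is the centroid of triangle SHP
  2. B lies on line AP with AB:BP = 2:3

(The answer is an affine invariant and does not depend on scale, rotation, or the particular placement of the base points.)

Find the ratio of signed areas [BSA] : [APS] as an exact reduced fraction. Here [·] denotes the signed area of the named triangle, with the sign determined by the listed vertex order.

Work in coordinates with S = (0, 0), H = (1, 0), P = (0, 1).
1. A is the centroid of triangle SHP ⇒ A = (1/3, 1/3)
2. B lies on line AP with AB:BP = 2:3 ⇒ B = (1/5, 3/5)
2·[BSA] = 2/15, 2·[APS] = 1/3
[BSA]:[APS] = 2/15:1/3 = 2/5

[BSA]:[APS] = 2/5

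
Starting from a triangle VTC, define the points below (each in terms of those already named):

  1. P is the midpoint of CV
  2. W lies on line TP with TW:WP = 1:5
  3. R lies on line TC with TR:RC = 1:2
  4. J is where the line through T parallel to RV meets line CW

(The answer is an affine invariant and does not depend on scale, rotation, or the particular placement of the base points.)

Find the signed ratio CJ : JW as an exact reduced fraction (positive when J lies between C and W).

CJ:JW = -9

Set V = (0, 0), T = (1, 0), C = (0, 1); any affine frame gives the same invariant.
1. P is the midpoint of CV ⇒ P = (0, 1/2)
2. W lies on line TP with TW:WP = 1:5 ⇒ W = (5/6, 1/12)
3. R lies on line TC with TR:RC = 1:2 ⇒ R = (2/3, 1/3)
4. J is where the line through T parallel to RV meets line CW ⇒ J = (15/16, -1/32)
J = C + t·(W−C) with t = 9/8, so CJ:JW = t:(1−t) = 9/8:-1/8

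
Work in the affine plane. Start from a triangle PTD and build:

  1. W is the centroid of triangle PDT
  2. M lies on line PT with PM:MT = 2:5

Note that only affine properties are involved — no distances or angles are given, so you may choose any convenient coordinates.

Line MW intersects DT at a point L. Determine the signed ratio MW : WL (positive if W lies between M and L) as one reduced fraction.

MW:WL = 8/7

Choose coordinates P = (0, 0), T = (1, 0), D = (0, 1).
1. W is the centroid of triangle PDT ⇒ W = (1/3, 1/3)
2. M lies on line PT with PM:MT = 2:5 ⇒ M = (2/7, 0)
line MW meets DT at L = (3/8, 5/8)
W = M + t·(L−M) with t = 8/15, so MW:WL = 8/15:7/15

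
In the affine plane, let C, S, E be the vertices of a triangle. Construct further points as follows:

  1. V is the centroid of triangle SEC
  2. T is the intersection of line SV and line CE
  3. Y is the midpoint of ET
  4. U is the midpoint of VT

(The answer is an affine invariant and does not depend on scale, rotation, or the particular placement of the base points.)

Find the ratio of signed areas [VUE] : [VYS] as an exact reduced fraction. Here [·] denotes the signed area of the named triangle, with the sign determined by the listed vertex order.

[VUE]:[VYS] = 1/2

Choose coordinates C = (0, 0), S = (1, 0), E = (0, 1).
1. V is the centroid of triangle SEC ⇒ V = (1/3, 1/3)
2. T is the intersection of line SV and line CE ⇒ T = (0, 1/2)
3. Y is the midpoint of ET ⇒ Y = (0, 3/4)
4. U is the midpoint of VT ⇒ U = (1/6, 5/12)
2·[VUE] = -1/12, 2·[VYS] = -1/6
[VUE]:[VYS] = -1/12:-1/6 = 1/2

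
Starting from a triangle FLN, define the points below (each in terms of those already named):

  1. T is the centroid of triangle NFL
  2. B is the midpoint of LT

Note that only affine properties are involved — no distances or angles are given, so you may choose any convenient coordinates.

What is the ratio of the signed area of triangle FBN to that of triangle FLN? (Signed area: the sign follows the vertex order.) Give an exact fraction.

[FBN]:[FLN] = 2/3

Assign F = (0, 0), L = (1, 0), N = (0, 1) — the answer is frame-independent, so this choice is without loss of generality.
1. T is the centroid of triangle NFL ⇒ T = (1/3, 1/3)
2. B is the midpoint of LT ⇒ B = (2/3, 1/6)
2·[FBN] = 2/3, 2·[FLN] = 1
[FBN]:[FLN] = 2/3:1 = 2/3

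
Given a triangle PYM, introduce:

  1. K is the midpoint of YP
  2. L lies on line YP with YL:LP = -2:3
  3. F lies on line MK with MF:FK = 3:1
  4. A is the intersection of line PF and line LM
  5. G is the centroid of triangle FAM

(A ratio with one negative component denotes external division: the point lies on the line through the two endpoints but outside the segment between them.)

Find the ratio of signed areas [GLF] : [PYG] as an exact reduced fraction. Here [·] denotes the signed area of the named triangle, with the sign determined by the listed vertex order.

Work in coordinates with P = (0, 0), Y = (1, 0), M = (0, 1).
1. K is the midpoint of YP ⇒ K = (1/2, 0)
2. L lies on line YP with YL:LP = -2:3 ⇒ L = (3, 0)
3. F lies on line MK with MF:FK = 3:1 ⇒ F = (3/8, 1/4)
4. A is the intersection of line PF and line LM ⇒ A = (1, 2/3)
5. G is the centroid of triangle FAM ⇒ G = (11/24, 23/36)
2·[GLF] = -25/24, 2·[PYG] = 23/36
[GLF]:[PYG] = -25/24:23/36 = -75/46

[GLF]:[PYG] = -75/46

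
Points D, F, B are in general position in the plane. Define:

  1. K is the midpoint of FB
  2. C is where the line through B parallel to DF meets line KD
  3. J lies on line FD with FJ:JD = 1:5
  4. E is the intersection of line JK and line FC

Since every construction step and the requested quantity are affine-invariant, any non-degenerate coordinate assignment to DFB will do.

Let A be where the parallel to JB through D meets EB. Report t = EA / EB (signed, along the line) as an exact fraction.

t = -19

Choose coordinates D = (0, 0), F = (1, 0), B = (0, 1).
1. K is the midpoint of FB ⇒ K = (1/2, 1/2)
2. C is where the line through B parallel to DF meets line KD ⇒ C = (1, 1)
3. J lies on line FD with FJ:JD = 1:5 ⇒ J = (5/6, 0)
4. E is the intersection of line JK and line FC ⇒ E = (1, -1/4)
through D parallel to JB: direction (-5/6, 1); meets EB at A = (20, -24)
A = E + t·(B−E) with t = -19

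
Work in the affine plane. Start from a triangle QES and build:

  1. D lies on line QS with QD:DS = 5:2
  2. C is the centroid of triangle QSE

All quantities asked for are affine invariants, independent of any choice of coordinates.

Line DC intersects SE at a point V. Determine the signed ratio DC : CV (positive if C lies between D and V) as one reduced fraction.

DC:CV = -1/7

Assign Q = (0, 0), E = (1, 0), S = (0, 1) — the answer is frame-independent, so this choice is without loss of generality.
1. D lies on line QS with QD:DS = 5:2 ⇒ D = (0, 5/7)
2. C is the centroid of triangle QSE ⇒ C = (1/3, 1/3)
line DC meets SE at V = (-2, 3)
C = D + t·(V−D) with t = -1/6, so DC:CV = -1/6:7/6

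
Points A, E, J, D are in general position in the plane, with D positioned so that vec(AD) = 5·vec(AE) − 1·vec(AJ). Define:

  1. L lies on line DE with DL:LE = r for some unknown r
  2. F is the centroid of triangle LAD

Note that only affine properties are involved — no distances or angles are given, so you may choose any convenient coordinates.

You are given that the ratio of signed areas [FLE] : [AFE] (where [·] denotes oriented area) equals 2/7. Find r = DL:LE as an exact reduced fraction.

r = 3/2

Work in coordinates with A = (0, 0), E = (1, 0), J = (0, 1), D = (5, -1).
1. With DL:LE = r, write λ = r/(r+1) so L = D + λ·(E−D); L is affine-linear in λ
2. F is the centroid of triangle LAD ⇒ F is an affine combination of earlier points and hence also affine-linear in λ
Every point depending on L is an affine combination of L and λ-independent points, so each such coordinate is linear in λ; the λ² term in each signed area is a multiple of (E−D)×(E−D) = 0, so 2·[FLE] and 2·[AFE] are each linear in λ. Evaluating at λ=0 and λ=1:
  2·[FLE] = -1/3·λ + 1/3,   2·[AFE] = -1/3·λ + 2/3
So [FLE]:[AFE] = (-1/3·λ + 1/3) / (-1/3·λ + 2/3). Setting this equal to 2/7:
  -1/3·λ + 1/3 = 2/7·(-1/3·λ + 2/3)  ⇒  λ = 3/5
Then r = λ/(1−λ) = (3/5)/(2/5) = 3/2. Check: with r = 3/2, L = (13/5, -2/5) and [FLE]:[AFE] = 2/7 as required.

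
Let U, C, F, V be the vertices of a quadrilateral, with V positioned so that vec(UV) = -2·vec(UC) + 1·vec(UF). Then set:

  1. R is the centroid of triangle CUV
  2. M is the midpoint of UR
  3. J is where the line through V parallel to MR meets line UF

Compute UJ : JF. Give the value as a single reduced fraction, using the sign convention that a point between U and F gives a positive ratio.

Work in coordinates with U = (0, 0), C = (1, 0), F = (0, 1), V = (-2, 1).
1. R is the centroid of triangle CUV ⇒ R = (-1/3, 1/3)
2. M is the midpoint of UR ⇒ M = (-1/6, 1/6)
3. J is where the line through V parallel to MR meets line UF ⇒ J = (0, -1)
J = U + t·(F−U) with t = -1, so UJ:JF = t:(1−t) = -1:2

UJ:JF = -1/2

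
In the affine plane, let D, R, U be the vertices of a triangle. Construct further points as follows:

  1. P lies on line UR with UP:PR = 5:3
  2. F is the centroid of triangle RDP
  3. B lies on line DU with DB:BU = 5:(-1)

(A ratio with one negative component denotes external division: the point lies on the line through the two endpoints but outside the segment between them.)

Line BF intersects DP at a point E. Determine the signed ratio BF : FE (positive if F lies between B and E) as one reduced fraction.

BF:FE = -29/4

Assign D = (0, 0), R = (1, 0), U = (0, 1) — the answer is frame-independent, so this choice is without loss of generality.
1. P lies on line UR with UP:PR = 5:3 ⇒ P = (5/8, 3/8)
2. F is the centroid of triangle RDP ⇒ F = (13/24, 1/8)
3. B lies on line DU with DB:BU = 5:(-1) ⇒ B = (0, 5/4)
line BF meets DP at E = (325/696, 65/232)
F = B + t·(E−B) with t = 29/25, so BF:FE = 29/25:-4/25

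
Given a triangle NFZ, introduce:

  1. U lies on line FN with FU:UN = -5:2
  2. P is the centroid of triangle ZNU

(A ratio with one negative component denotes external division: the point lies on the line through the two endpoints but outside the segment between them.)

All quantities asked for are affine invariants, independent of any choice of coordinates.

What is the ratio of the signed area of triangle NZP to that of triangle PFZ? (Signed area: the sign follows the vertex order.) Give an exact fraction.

Choose coordinates N = (0, 0), F = (1, 0), Z = (0, 1).
1. U lies on line FN with FU:UN = -5:2 ⇒ U = (-2/3, 0)
2. P is the centroid of triangle ZNU ⇒ P = (-2/9, 1/3)
2·[NZP] = 2/9, 2·[PFZ] = 8/9
[NZP]:[PFZ] = 2/9:8/9 = 1/4

[NZP]:[PFZ] = 1/4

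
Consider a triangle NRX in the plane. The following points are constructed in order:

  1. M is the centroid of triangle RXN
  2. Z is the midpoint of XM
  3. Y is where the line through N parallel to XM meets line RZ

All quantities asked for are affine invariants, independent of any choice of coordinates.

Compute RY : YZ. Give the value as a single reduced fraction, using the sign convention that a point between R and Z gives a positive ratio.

RY:YZ = -2

Set N = (0, 0), R = (1, 0), X = (0, 1); any affine frame gives the same invariant.
1. M is the centroid of triangle RXN ⇒ M = (1/3, 1/3)
2. Z is the midpoint of XM ⇒ Z = (1/6, 2/3)
3. Y is where the line through N parallel to XM meets line RZ ⇒ Y = (-2/3, 4/3)
Y = R + t·(Z−R) with t = 2, so RY:YZ = t:(1−t) = 2:-1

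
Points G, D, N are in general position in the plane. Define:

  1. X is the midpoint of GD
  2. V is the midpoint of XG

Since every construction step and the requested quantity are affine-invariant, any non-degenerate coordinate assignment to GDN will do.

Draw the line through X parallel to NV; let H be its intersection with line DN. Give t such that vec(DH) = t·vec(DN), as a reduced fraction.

Set G = (0, 0), D = (1, 0), N = (0, 1); any affine frame gives the same invariant.
1. X is the midpoint of GD ⇒ X = (1/2, 0)
2. V is the midpoint of XG ⇒ V = (1/4, 0)
through X parallel to NV: direction (1/4, -1); meets DN at H = (1/3, 2/3)
H = D + t·(N−D) with t = 2/3

t = 2/3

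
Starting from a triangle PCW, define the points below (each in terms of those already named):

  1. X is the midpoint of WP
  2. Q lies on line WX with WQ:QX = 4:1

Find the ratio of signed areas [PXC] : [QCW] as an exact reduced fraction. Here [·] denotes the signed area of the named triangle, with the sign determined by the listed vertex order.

Work in coordinates with P = (0, 0), C = (1, 0), W = (0, 1).
1. X is the midpoint of WP ⇒ X = (0, 1/2)
2. Q lies on line WX with WQ:QX = 4:1 ⇒ Q = (0, 3/5)
2·[PXC] = -1/2, 2·[QCW] = 2/5
[PXC]:[QCW] = -1/2:2/5 = -5/4

[PXC]:[QCW] = -5/4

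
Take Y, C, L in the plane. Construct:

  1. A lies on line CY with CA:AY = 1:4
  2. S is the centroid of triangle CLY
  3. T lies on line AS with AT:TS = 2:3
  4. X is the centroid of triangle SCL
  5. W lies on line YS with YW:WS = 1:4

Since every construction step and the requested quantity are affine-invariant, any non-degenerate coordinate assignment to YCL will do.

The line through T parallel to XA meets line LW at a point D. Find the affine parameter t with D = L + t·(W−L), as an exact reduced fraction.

Assign Y = (0, 0), C = (1, 0), L = (0, 1) — the answer is frame-independent, so this choice is without loss of generality.
1. A lies on line CY with CA:AY = 1:4 ⇒ A = (4/5, 0)
2. S is the centroid of triangle CLY ⇒ S = (1/3, 1/3)
3. T lies on line AS with AT:TS = 2:3 ⇒ T = (46/75, 2/15)
4. X is the centroid of triangle SCL ⇒ X = (4/9, 4/9)
5. W lies on line YS with YW:WS = 1:4 ⇒ W = (1/15, 1/15)
through T parallel to XA: direction (16/45, -4/9); meets LW at D = (2/255, 227/255)
D = L + t·(W−L) with t = 2/17

t = 2/17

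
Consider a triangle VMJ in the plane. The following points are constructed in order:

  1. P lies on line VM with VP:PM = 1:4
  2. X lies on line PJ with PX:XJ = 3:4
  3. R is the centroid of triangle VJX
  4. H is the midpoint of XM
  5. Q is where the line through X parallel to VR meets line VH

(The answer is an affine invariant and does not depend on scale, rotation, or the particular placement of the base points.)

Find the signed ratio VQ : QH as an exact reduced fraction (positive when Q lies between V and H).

VQ:QH = 4/23

Assign V = (0, 0), M = (1, 0), J = (0, 1) — the answer is frame-independent, so this choice is without loss of generality.
1. P lies on line VM with VP:PM = 1:4 ⇒ P = (1/5, 0)
2. X lies on line PJ with PX:XJ = 3:4 ⇒ X = (4/35, 3/7)
3. R is the centroid of triangle VJX ⇒ R = (4/105, 10/21)
4. H is the midpoint of XM ⇒ H = (39/70, 3/14)
5. Q is where the line through X parallel to VR meets line VH ⇒ Q = (26/315, 2/63)
Q = V + t·(H−V) with t = 4/27, so VQ:QH = t:(1−t) = 4/27:23/27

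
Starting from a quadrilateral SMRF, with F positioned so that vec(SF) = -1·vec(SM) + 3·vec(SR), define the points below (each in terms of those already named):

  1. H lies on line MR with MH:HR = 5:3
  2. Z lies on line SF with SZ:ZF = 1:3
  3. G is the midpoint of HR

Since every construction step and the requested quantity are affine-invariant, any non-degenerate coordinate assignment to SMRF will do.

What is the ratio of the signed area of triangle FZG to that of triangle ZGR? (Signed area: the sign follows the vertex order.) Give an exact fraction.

Choose coordinates S = (0, 0), M = (1, 0), R = (0, 1), F = (-1, 3).
1. H lies on line MR with MH:HR = 5:3 ⇒ H = (3/8, 5/8)
2. Z lies on line SF with SZ:ZF = 1:3 ⇒ Z = (-1/4, 3/4)
3. G is the midpoint of HR ⇒ G = (3/16, 13/16)
2·[FZG] = 33/32, 2·[ZGR] = 3/32
[FZG]:[ZGR] = 33/32:3/32 = 11

[FZG]:[ZGR] = 11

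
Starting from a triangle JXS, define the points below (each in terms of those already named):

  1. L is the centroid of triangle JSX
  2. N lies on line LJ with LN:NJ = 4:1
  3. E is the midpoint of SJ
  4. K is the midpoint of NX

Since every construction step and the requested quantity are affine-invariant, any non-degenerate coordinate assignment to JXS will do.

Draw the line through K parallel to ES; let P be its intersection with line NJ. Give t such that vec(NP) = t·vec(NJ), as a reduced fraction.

t = -7

Set J = (0, 0), X = (1, 0), S = (0, 1); any affine frame gives the same invariant.
1. L is the centroid of triangle JSX ⇒ L = (1/3, 1/3)
2. N lies on line LJ with LN:NJ = 4:1 ⇒ N = (1/15, 1/15)
3. E is the midpoint of SJ ⇒ E = (0, 1/2)
4. K is the midpoint of NX ⇒ K = (8/15, 1/30)
through K parallel to ES: direction (0, 1/2); meets NJ at P = (8/15, 8/15)
P = N + t·(J−N) with t = -7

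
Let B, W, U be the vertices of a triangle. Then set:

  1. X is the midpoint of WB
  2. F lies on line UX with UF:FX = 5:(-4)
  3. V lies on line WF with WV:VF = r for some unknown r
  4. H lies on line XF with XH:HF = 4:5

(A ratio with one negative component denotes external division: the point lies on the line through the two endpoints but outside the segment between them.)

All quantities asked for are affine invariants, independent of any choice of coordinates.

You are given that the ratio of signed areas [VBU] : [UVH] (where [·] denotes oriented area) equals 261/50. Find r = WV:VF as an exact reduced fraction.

r = 5/2

Assign B = (0, 0), W = (1, 0), U = (0, 1) — the answer is frame-independent, so this choice is without loss of generality.
1. X is the midpoint of WB ⇒ X = (1/2, 0)
2. F lies on line UX with UF:FX = 5:(-4) ⇒ F = (5/2, -4)
3. With WV:VF = r, write λ = r/(r+1) so V = W + λ·(F−W); V is affine-linear in λ
4. H lies on line XF with XH:HF = 4:5 ⇒ H = (25/18, -16/9)
Every point depending on V is an affine combination of V and λ-independent points, so each such coordinate is linear in λ; the λ² term in each signed area is a multiple of (F−W)×(F−W) = 0, so 2·[VBU] and 2·[UVH] are each linear in λ. Evaluating at λ=0 and λ=1:
  2·[VBU] = -3/2·λ − 1,   2·[UVH] = 25/18·λ − 25/18
So [VBU]:[UVH] = (-3/2·λ − 1) / (25/18·λ − 25/18). Setting this equal to 261/50:
  -3/2·λ − 1 = 261/50·(25/18·λ − 25/18)  ⇒  λ = 5/7
Then r = λ/(1−λ) = (5/7)/(2/7) = 5/2. Check: with r = 5/2, V = (29/14, -20/7) and [VBU]:[UVH] = 261/50 as required.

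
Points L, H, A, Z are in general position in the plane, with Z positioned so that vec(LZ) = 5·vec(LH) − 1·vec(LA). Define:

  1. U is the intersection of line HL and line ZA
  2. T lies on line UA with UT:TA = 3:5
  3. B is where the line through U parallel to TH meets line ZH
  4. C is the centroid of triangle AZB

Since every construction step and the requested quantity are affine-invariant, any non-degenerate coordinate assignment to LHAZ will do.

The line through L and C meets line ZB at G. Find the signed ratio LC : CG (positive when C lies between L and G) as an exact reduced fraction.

LC:CG = -2

Choose coordinates L = (0, 0), H = (1, 0), A = (0, 1), Z = (5, -1).
1. U is the intersection of line HL and line ZA ⇒ U = (5/2, 0)
2. T lies on line UA with UT:TA = 3:5 ⇒ T = (25/16, 3/8)
3. B is where the line through U parallel to TH meets line ZH ⇒ B = (23/11, -3/11)
4. C is the centroid of triangle AZB ⇒ C = (26/11, -1/11)
line LC meets ZB at G = (13/11, -1/22)
C = L + t·(G−L) with t = 2, so LC:CG = 2:-1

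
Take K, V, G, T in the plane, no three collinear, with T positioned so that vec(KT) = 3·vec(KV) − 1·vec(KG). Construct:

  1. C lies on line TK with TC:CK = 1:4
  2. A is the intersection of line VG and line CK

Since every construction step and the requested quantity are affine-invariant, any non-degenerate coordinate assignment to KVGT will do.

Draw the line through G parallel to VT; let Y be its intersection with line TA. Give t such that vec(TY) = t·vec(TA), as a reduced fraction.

Assign K = (0, 0), V = (1, 0), G = (0, 1), T = (3, -1) — the answer is frame-independent, so this choice is without loss of generality.
1. C lies on line TK with TC:CK = 1:4 ⇒ C = (12/5, -4/5)
2. A is the intersection of line VG and line CK ⇒ A = (3/2, -1/2)
through G parallel to VT: direction (2, -1); meets TA at Y = (6, -2)
Y = T + t·(A−T) with t = -2

t = -2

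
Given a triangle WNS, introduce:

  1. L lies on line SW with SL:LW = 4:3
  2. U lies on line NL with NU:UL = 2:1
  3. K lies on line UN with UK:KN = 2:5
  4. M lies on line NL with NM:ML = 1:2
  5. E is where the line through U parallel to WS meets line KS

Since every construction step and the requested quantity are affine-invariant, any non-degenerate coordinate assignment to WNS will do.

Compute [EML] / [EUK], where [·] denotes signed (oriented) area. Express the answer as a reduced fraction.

[EML]:[EUK] = -7/2

Assign W = (0, 0), N = (1, 0), S = (0, 1) — the answer is frame-independent, so this choice is without loss of generality.
1. L lies on line SW with SL:LW = 4:3 ⇒ L = (0, 3/7)
2. U lies on line NL with NU:UL = 2:1 ⇒ U = (1/3, 2/7)
3. K lies on line UN with UK:KN = 2:5 ⇒ K = (11/21, 10/49)
4. M lies on line NL with NM:ML = 1:2 ⇒ M = (2/3, 1/7)
5. E is where the line through U parallel to WS meets line KS ⇒ E = (1/3, 38/77)
2·[EML] = -32/231, 2·[EUK] = 64/1617
[EML]:[EUK] = -32/231:64/1617 = -7/2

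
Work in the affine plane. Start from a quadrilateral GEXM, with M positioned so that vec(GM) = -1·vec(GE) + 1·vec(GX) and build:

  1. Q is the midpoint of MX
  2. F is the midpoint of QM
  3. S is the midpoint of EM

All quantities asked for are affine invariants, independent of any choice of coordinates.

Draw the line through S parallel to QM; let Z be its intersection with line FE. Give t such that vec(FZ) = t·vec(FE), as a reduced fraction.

Assign G = (0, 0), E = (1, 0), X = (0, 1), M = (-1, 1) — the answer is frame-independent, so this choice is without loss of generality.
1. Q is the midpoint of MX ⇒ Q = (-1/2, 1)
2. F is the midpoint of QM ⇒ F = (-3/4, 1)
3. S is the midpoint of EM ⇒ S = (0, 1/2)
through S parallel to QM: direction (-1/2, 0); meets FE at Z = (1/8, 1/2)
Z = F + t·(E−F) with t = 1/2

t = 1/2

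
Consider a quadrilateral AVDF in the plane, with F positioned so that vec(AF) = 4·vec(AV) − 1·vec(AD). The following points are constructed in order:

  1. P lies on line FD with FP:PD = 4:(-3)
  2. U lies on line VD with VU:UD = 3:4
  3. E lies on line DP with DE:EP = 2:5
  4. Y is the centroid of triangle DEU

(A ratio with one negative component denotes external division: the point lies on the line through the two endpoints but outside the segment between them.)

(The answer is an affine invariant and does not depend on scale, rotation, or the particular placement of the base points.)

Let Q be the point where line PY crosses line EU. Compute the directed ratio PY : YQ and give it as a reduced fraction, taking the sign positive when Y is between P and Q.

PY:YQ = -17/2

Assign A = (0, 0), V = (1, 0), D = (0, 1), F = (4, -1) — the answer is frame-independent, so this choice is without loss of generality.
1. P lies on line FD with FP:PD = 4:(-3) ⇒ P = (-12, 7)
2. U lies on line VD with VU:UD = 3:4 ⇒ U = (4/7, 3/7)
3. E lies on line DP with DE:EP = 2:5 ⇒ E = (-24/7, 19/7)
4. Y is the centroid of triangle DEU ⇒ Y = (-20/21, 29/21)
line PY meets EU at Q = (-268/119, 243/119)
Y = P + t·(Q−P) with t = 17/15, so PY:YQ = 17/15:-2/15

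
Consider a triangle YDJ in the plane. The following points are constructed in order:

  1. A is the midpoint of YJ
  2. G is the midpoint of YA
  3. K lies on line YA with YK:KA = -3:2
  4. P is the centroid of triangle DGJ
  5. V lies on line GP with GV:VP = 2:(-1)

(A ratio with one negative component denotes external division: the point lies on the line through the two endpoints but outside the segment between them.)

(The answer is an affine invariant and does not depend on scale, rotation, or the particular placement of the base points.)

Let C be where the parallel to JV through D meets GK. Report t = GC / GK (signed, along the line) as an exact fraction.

Choose coordinates Y = (0, 0), D = (1, 0), J = (0, 1).
1. A is the midpoint of YJ ⇒ A = (0, 1/2)
2. G is the midpoint of YA ⇒ G = (0, 1/4)
3. K lies on line YA with YK:KA = -3:2 ⇒ K = (0, 3/2)
4. P is the centroid of triangle DGJ ⇒ P = (1/3, 5/12)
5. V lies on line GP with GV:VP = 2:(-1) ⇒ V = (2/3, 7/12)
through D parallel to JV: direction (2/3, -5/12); meets GK at C = (0, 5/8)
C = G + t·(K−G) with t = 3/10

t = 3/10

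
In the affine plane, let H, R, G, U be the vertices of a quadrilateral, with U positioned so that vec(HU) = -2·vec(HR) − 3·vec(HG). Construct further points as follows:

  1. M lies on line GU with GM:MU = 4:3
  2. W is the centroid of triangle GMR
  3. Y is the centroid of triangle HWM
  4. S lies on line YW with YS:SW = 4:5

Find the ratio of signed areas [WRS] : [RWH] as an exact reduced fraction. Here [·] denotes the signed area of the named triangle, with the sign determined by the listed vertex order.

Choose coordinates H = (0, 0), R = (1, 0), G = (0, 1), U = (-2, -3).
1. M lies on line GU with GM:MU = 4:3 ⇒ M = (-8/7, -9/7)
2. W is the centroid of triangle GMR ⇒ W = (-1/21, -2/21)
3. Y is the centroid of triangle HWM ⇒ Y = (-25/63, -29/63)
4. S lies on line YW with YS:SW = 4:5 ⇒ S = (-137/567, -169/567)
2·[WRS] = -110/567, 2·[RWH] = -2/21
[WRS]:[RWH] = -110/567:-2/21 = 55/27

[WRS]:[RWH] = 55/27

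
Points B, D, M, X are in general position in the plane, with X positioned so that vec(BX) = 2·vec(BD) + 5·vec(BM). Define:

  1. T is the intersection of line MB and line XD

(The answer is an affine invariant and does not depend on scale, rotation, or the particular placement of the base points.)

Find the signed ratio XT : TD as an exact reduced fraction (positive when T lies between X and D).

XT:TD = -2

Choose coordinates B = (0, 0), D = (1, 0), M = (0, 1), X = (2, 5).
1. T is the intersection of line MB and line XD ⇒ T = (0, -5)
T = X + t·(D−X) with t = 2, so XT:TD = t:(1−t) = 2:-1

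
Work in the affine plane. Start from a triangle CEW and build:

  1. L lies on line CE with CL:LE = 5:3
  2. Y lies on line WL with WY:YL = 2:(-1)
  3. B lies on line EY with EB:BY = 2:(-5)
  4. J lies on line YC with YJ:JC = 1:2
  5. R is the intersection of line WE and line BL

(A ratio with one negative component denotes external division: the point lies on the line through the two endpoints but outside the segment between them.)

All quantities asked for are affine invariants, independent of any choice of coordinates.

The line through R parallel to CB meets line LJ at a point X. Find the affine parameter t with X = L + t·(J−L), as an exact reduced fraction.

Assign C = (0, 0), E = (1, 0), W = (0, 1) — the answer is frame-independent, so this choice is without loss of generality.
1. L lies on line CE with CL:LE = 5:3 ⇒ L = (5/8, 0)
2. Y lies on line WL with WY:YL = 2:(-1) ⇒ Y = (5/4, -1)
3. B lies on line EY with EB:BY = 2:(-5) ⇒ B = (5/6, 2/3)
4. J lies on line YC with YJ:JC = 1:2 ⇒ J = (5/6, -2/3)
5. R is the intersection of line WE and line BL ⇒ R = (5/7, 2/7)
through R parallel to CB: direction (5/6, 2/3); meets LJ at X = (4/7, 6/35)
X = L + t·(J−L) with t = -9/35

t = -9/35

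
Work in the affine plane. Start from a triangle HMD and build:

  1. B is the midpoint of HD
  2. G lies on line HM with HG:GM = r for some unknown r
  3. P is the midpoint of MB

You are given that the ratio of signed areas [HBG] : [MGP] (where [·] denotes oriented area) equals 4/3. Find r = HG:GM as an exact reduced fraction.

r = 2/3

Choose coordinates H = (0, 0), M = (1, 0), D = (0, 1).
1. B is the midpoint of HD ⇒ B = (0, 1/2)
2. With HG:GM = r, write λ = r/(r+1) so G = H + λ·(M−H); G is affine-linear in λ
3. P is the midpoint of MB ⇒ P = (1/2, 1/4)
Every point depending on G is an affine combination of G and λ-independent points, so each such coordinate is linear in λ; the λ² term in each signed area is a multiple of (M−H)×(M−H) = 0, so 2·[HBG] and 2·[MGP] are each linear in λ. Evaluating at λ=0 and λ=1:
  2·[HBG] = -1/2·λ,   2·[MGP] = 1/4·λ − 1/4
So [HBG]:[MGP] = (-1/2·λ) / (1/4·λ − 1/4). Setting this equal to 4/3:
  -1/2·λ = 4/3·(1/4·λ − 1/4)  ⇒  λ = 2/5
Then r = λ/(1−λ) = (2/5)/(3/5) = 2/3. Check: with r = 2/3, G = (2/5, 0) and [HBG]:[MGP] = 4/3 as required.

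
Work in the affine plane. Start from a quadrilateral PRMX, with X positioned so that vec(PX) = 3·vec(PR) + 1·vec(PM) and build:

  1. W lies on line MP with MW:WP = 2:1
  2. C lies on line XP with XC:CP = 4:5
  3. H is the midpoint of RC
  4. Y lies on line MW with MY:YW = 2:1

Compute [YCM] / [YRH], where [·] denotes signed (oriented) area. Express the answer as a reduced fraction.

[YCM]:[YRH] = 8/5

Work in coordinates with P = (0, 0), R = (1, 0), M = (0, 1), X = (3, 1).
1. W lies on line MP with MW:WP = 2:1 ⇒ W = (0, 1/3)
2. C lies on line XP with XC:CP = 4:5 ⇒ C = (5/3, 5/9)
3. H is the midpoint of RC ⇒ H = (4/3, 5/18)
4. Y lies on line MW with MY:YW = 2:1 ⇒ Y = (0, 5/9)
2·[YCM] = 20/27, 2·[YRH] = 25/54
[YCM]:[YRH] = 20/27:25/54 = 8/5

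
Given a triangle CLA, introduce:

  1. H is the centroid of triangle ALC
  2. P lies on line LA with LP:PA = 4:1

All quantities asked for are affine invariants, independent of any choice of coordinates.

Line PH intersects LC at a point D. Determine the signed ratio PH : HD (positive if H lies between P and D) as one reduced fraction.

Choose coordinates C = (0, 0), L = (1, 0), A = (0, 1).
1. H is the centroid of triangle ALC ⇒ H = (1/3, 1/3)
2. P lies on line LA with LP:PA = 4:1 ⇒ P = (1/5, 4/5)
line PH meets LC at D = (3/7, 0)
H = P + t·(D−P) with t = 7/12, so PH:HD = 7/12:5/12

PH:HD = 7/5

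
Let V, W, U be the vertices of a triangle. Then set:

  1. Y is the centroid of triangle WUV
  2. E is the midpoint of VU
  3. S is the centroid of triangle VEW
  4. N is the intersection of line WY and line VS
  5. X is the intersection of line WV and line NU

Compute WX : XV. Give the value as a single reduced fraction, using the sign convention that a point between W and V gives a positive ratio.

WX:XV = 1/2

Set V = (0, 0), W = (1, 0), U = (0, 1); any affine frame gives the same invariant.
1. Y is the centroid of triangle WUV ⇒ Y = (1/3, 1/3)
2. E is the midpoint of VU ⇒ E = (0, 1/2)
3. S is the centroid of triangle VEW ⇒ S = (1/3, 1/6)
4. N is the intersection of line WY and line VS ⇒ N = (1/2, 1/4)
5. X is the intersection of line WV and line NU ⇒ X = (2/3, 0)
X = W + t·(V−W) with t = 1/3, so WX:XV = t:(1−t) = 1/3:2/3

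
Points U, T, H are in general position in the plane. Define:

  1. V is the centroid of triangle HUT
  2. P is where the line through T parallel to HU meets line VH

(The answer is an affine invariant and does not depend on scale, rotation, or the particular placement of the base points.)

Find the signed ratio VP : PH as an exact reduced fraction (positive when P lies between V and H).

Assign U = (0, 0), T = (1, 0), H = (0, 1) — the answer is frame-independent, so this choice is without loss of generality.
1. V is the centroid of triangle HUT ⇒ V = (1/3, 1/3)
2. P is where the line through T parallel to HU meets line VH ⇒ P = (1, -1)
P = V + t·(H−V) with t = -2, so VP:PH = t:(1−t) = -2:3

VP:PH = -2/3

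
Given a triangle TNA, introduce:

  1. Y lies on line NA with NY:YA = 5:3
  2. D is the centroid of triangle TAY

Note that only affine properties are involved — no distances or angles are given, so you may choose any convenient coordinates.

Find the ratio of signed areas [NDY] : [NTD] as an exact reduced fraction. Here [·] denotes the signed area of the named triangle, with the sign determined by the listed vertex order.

Choose coordinates T = (0, 0), N = (1, 0), A = (0, 1).
1. Y lies on line NA with NY:YA = 5:3 ⇒ Y = (3/8, 5/8)
2. D is the centroid of triangle TAY ⇒ D = (1/8, 13/24)
2·[NDY] = -5/24, 2·[NTD] = -13/24
[NDY]:[NTD] = -5/24:-13/24 = 5/13

[NDY]:[NTD] = 5/13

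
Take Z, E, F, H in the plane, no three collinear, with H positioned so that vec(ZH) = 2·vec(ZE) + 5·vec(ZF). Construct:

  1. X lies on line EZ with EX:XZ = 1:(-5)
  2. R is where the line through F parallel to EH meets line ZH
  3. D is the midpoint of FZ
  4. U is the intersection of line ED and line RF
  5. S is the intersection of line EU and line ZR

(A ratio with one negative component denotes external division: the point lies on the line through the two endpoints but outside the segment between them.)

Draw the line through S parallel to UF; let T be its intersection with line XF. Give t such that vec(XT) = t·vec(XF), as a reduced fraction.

t = 70/87

Work in coordinates with Z = (0, 0), E = (1, 0), F = (0, 1), H = (2, 5).
1. X lies on line EZ with EX:XZ = 1:(-5) ⇒ X = (5/4, 0)
2. R is where the line through F parallel to EH meets line ZH ⇒ R = (-2/5, -1)
3. D is the midpoint of FZ ⇒ D = (0, 1/2)
4. U is the intersection of line ED and line RF ⇒ U = (-1/11, 6/11)
5. S is the intersection of line EU and line ZR ⇒ S = (1/6, 5/12)
through S parallel to UF: direction (1/11, 5/11); meets XF at T = (85/348, 70/87)
T = X + t·(F−X) with t = 70/87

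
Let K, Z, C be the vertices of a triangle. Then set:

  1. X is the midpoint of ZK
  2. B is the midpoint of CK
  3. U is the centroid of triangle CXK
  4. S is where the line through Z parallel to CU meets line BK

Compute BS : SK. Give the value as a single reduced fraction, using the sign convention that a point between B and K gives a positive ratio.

Choose coordinates K = (0, 0), Z = (1, 0), C = (0, 1).
1. X is the midpoint of ZK ⇒ X = (1/2, 0)
2. B is the midpoint of CK ⇒ B = (0, 1/2)
3. U is the centroid of triangle CXK ⇒ U = (1/6, 1/3)
4. S is where the line through Z parallel to CU meets line BK ⇒ S = (0, 4)
S = B + t·(K−B) with t = -7, so BS:SK = t:(1−t) = -7:8

BS:SK = -7/8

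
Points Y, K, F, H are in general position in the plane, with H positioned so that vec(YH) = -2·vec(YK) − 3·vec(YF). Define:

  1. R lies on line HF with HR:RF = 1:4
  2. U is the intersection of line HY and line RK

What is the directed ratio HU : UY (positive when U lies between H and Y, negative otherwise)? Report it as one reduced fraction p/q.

Choose coordinates Y = (0, 0), K = (1, 0), F = (0, 1), H = (-2, -3).
1. R lies on line HF with HR:RF = 1:4 ⇒ R = (-8/5, -11/5)
2. U is the intersection of line HY and line RK ⇒ U = (-22/17, -33/17)
U = H + t·(Y−H) with t = 6/17, so HU:UY = t:(1−t) = 6/17:11/17

HU:UY = 6/11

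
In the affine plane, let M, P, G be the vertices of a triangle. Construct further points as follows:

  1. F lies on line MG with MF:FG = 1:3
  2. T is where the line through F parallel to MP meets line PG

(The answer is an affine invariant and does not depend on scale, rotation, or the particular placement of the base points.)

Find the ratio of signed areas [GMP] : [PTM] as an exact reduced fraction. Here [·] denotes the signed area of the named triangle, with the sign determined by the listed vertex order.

Set M = (0, 0), P = (1, 0), G = (0, 1); any affine frame gives the same invariant.
1. F lies on line MG with MF:FG = 1:3 ⇒ F = (0, 1/4)
2. T is where the line through F parallel to MP meets line PG ⇒ T = (3/4, 1/4)
2·[GMP] = 1, 2·[PTM] = 1/4
[GMP]:[PTM] = 1:1/4 = 4

[GMP]:[PTM] = 4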